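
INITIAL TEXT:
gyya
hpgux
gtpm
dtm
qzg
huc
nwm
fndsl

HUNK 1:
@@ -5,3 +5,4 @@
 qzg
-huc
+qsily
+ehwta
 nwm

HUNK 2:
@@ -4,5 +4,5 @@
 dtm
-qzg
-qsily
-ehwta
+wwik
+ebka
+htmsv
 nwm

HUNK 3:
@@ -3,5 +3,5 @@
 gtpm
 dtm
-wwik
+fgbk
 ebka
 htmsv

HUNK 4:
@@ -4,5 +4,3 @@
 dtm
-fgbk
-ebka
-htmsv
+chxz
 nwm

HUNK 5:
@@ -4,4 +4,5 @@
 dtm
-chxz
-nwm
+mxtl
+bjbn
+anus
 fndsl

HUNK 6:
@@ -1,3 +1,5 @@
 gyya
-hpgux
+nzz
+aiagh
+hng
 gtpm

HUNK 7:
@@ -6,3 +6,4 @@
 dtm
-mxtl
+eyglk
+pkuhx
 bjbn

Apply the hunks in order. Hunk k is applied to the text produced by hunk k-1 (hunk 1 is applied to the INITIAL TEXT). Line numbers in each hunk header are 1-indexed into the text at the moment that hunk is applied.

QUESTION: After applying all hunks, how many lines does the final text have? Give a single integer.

Answer: 11

Derivation:
Hunk 1: at line 5 remove [huc] add [qsily,ehwta] -> 9 lines: gyya hpgux gtpm dtm qzg qsily ehwta nwm fndsl
Hunk 2: at line 4 remove [qzg,qsily,ehwta] add [wwik,ebka,htmsv] -> 9 lines: gyya hpgux gtpm dtm wwik ebka htmsv nwm fndsl
Hunk 3: at line 3 remove [wwik] add [fgbk] -> 9 lines: gyya hpgux gtpm dtm fgbk ebka htmsv nwm fndsl
Hunk 4: at line 4 remove [fgbk,ebka,htmsv] add [chxz] -> 7 lines: gyya hpgux gtpm dtm chxz nwm fndsl
Hunk 5: at line 4 remove [chxz,nwm] add [mxtl,bjbn,anus] -> 8 lines: gyya hpgux gtpm dtm mxtl bjbn anus fndsl
Hunk 6: at line 1 remove [hpgux] add [nzz,aiagh,hng] -> 10 lines: gyya nzz aiagh hng gtpm dtm mxtl bjbn anus fndsl
Hunk 7: at line 6 remove [mxtl] add [eyglk,pkuhx] -> 11 lines: gyya nzz aiagh hng gtpm dtm eyglk pkuhx bjbn anus fndsl
Final line count: 11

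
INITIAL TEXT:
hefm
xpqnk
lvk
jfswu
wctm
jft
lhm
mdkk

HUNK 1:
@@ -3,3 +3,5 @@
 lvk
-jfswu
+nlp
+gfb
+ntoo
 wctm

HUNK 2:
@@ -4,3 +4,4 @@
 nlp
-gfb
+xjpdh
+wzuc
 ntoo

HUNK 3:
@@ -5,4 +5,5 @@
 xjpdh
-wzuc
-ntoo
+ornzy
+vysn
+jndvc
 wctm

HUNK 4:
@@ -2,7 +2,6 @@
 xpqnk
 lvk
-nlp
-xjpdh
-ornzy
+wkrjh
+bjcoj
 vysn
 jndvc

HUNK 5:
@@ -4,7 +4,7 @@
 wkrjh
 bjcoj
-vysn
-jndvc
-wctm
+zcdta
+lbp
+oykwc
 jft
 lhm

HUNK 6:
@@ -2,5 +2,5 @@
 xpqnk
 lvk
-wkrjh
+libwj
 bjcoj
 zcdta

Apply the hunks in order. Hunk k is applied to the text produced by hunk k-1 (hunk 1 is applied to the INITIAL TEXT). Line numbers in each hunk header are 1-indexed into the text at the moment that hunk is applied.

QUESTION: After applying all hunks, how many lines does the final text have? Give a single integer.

Answer: 11

Derivation:
Hunk 1: at line 3 remove [jfswu] add [nlp,gfb,ntoo] -> 10 lines: hefm xpqnk lvk nlp gfb ntoo wctm jft lhm mdkk
Hunk 2: at line 4 remove [gfb] add [xjpdh,wzuc] -> 11 lines: hefm xpqnk lvk nlp xjpdh wzuc ntoo wctm jft lhm mdkk
Hunk 3: at line 5 remove [wzuc,ntoo] add [ornzy,vysn,jndvc] -> 12 lines: hefm xpqnk lvk nlp xjpdh ornzy vysn jndvc wctm jft lhm mdkk
Hunk 4: at line 2 remove [nlp,xjpdh,ornzy] add [wkrjh,bjcoj] -> 11 lines: hefm xpqnk lvk wkrjh bjcoj vysn jndvc wctm jft lhm mdkk
Hunk 5: at line 4 remove [vysn,jndvc,wctm] add [zcdta,lbp,oykwc] -> 11 lines: hefm xpqnk lvk wkrjh bjcoj zcdta lbp oykwc jft lhm mdkk
Hunk 6: at line 2 remove [wkrjh] add [libwj] -> 11 lines: hefm xpqnk lvk libwj bjcoj zcdta lbp oykwc jft lhm mdkk
Final line count: 11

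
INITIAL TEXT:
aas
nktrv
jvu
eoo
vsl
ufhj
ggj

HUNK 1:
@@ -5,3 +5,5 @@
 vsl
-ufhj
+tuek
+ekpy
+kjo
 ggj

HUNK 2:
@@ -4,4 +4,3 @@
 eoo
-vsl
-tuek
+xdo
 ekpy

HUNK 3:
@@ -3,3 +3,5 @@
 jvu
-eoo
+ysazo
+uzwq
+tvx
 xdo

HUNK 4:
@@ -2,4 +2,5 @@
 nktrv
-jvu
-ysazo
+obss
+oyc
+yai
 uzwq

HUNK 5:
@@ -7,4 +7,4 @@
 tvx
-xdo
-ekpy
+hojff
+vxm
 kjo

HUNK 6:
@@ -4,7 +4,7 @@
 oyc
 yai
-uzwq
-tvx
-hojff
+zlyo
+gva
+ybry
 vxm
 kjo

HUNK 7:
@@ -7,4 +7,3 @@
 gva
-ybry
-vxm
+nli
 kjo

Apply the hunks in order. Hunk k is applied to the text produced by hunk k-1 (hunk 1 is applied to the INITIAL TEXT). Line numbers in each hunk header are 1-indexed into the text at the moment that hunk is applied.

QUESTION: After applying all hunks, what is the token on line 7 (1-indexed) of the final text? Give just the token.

Answer: gva

Derivation:
Hunk 1: at line 5 remove [ufhj] add [tuek,ekpy,kjo] -> 9 lines: aas nktrv jvu eoo vsl tuek ekpy kjo ggj
Hunk 2: at line 4 remove [vsl,tuek] add [xdo] -> 8 lines: aas nktrv jvu eoo xdo ekpy kjo ggj
Hunk 3: at line 3 remove [eoo] add [ysazo,uzwq,tvx] -> 10 lines: aas nktrv jvu ysazo uzwq tvx xdo ekpy kjo ggj
Hunk 4: at line 2 remove [jvu,ysazo] add [obss,oyc,yai] -> 11 lines: aas nktrv obss oyc yai uzwq tvx xdo ekpy kjo ggj
Hunk 5: at line 7 remove [xdo,ekpy] add [hojff,vxm] -> 11 lines: aas nktrv obss oyc yai uzwq tvx hojff vxm kjo ggj
Hunk 6: at line 4 remove [uzwq,tvx,hojff] add [zlyo,gva,ybry] -> 11 lines: aas nktrv obss oyc yai zlyo gva ybry vxm kjo ggj
Hunk 7: at line 7 remove [ybry,vxm] add [nli] -> 10 lines: aas nktrv obss oyc yai zlyo gva nli kjo ggj
Final line 7: gva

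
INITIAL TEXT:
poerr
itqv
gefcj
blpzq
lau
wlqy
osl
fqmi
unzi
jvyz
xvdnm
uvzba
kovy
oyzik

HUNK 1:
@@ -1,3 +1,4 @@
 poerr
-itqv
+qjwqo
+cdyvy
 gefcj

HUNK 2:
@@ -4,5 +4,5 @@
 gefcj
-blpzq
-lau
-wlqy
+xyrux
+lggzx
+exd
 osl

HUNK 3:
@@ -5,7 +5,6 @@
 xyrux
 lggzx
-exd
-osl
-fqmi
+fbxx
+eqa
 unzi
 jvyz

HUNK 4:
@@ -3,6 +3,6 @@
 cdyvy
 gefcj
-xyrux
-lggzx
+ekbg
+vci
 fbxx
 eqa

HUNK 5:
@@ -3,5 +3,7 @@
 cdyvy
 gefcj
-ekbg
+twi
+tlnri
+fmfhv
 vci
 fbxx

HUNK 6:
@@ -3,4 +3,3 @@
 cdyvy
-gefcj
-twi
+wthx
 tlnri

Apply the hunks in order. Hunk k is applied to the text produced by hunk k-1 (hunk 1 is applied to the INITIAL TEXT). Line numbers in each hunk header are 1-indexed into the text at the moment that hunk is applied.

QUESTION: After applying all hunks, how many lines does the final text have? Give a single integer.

Hunk 1: at line 1 remove [itqv] add [qjwqo,cdyvy] -> 15 lines: poerr qjwqo cdyvy gefcj blpzq lau wlqy osl fqmi unzi jvyz xvdnm uvzba kovy oyzik
Hunk 2: at line 4 remove [blpzq,lau,wlqy] add [xyrux,lggzx,exd] -> 15 lines: poerr qjwqo cdyvy gefcj xyrux lggzx exd osl fqmi unzi jvyz xvdnm uvzba kovy oyzik
Hunk 3: at line 5 remove [exd,osl,fqmi] add [fbxx,eqa] -> 14 lines: poerr qjwqo cdyvy gefcj xyrux lggzx fbxx eqa unzi jvyz xvdnm uvzba kovy oyzik
Hunk 4: at line 3 remove [xyrux,lggzx] add [ekbg,vci] -> 14 lines: poerr qjwqo cdyvy gefcj ekbg vci fbxx eqa unzi jvyz xvdnm uvzba kovy oyzik
Hunk 5: at line 3 remove [ekbg] add [twi,tlnri,fmfhv] -> 16 lines: poerr qjwqo cdyvy gefcj twi tlnri fmfhv vci fbxx eqa unzi jvyz xvdnm uvzba kovy oyzik
Hunk 6: at line 3 remove [gefcj,twi] add [wthx] -> 15 lines: poerr qjwqo cdyvy wthx tlnri fmfhv vci fbxx eqa unzi jvyz xvdnm uvzba kovy oyzik
Final line count: 15

Answer: 15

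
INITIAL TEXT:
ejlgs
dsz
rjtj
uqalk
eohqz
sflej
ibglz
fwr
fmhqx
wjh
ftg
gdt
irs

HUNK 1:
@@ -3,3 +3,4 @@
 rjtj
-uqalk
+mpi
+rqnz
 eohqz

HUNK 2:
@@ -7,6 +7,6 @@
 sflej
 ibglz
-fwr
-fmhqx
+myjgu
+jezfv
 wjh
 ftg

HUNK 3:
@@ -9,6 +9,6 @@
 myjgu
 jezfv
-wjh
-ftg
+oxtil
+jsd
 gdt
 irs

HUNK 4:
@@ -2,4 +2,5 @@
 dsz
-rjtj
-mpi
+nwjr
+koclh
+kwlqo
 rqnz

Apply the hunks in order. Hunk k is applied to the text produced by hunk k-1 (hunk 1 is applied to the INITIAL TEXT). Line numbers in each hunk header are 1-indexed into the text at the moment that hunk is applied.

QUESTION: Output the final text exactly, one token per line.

Answer: ejlgs
dsz
nwjr
koclh
kwlqo
rqnz
eohqz
sflej
ibglz
myjgu
jezfv
oxtil
jsd
gdt
irs

Derivation:
Hunk 1: at line 3 remove [uqalk] add [mpi,rqnz] -> 14 lines: ejlgs dsz rjtj mpi rqnz eohqz sflej ibglz fwr fmhqx wjh ftg gdt irs
Hunk 2: at line 7 remove [fwr,fmhqx] add [myjgu,jezfv] -> 14 lines: ejlgs dsz rjtj mpi rqnz eohqz sflej ibglz myjgu jezfv wjh ftg gdt irs
Hunk 3: at line 9 remove [wjh,ftg] add [oxtil,jsd] -> 14 lines: ejlgs dsz rjtj mpi rqnz eohqz sflej ibglz myjgu jezfv oxtil jsd gdt irs
Hunk 4: at line 2 remove [rjtj,mpi] add [nwjr,koclh,kwlqo] -> 15 lines: ejlgs dsz nwjr koclh kwlqo rqnz eohqz sflej ibglz myjgu jezfv oxtil jsd gdt irs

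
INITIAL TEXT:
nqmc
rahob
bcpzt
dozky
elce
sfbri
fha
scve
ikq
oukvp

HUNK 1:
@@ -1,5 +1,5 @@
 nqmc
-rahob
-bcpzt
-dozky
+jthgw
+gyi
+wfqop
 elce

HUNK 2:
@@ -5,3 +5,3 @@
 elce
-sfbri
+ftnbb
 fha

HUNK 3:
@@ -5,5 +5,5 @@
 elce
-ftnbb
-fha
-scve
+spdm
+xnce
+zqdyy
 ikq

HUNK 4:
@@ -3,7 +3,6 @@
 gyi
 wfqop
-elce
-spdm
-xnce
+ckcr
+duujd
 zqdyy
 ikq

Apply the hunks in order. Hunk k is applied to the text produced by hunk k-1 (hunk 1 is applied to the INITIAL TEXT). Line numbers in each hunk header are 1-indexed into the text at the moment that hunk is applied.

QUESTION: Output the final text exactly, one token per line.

Hunk 1: at line 1 remove [rahob,bcpzt,dozky] add [jthgw,gyi,wfqop] -> 10 lines: nqmc jthgw gyi wfqop elce sfbri fha scve ikq oukvp
Hunk 2: at line 5 remove [sfbri] add [ftnbb] -> 10 lines: nqmc jthgw gyi wfqop elce ftnbb fha scve ikq oukvp
Hunk 3: at line 5 remove [ftnbb,fha,scve] add [spdm,xnce,zqdyy] -> 10 lines: nqmc jthgw gyi wfqop elce spdm xnce zqdyy ikq oukvp
Hunk 4: at line 3 remove [elce,spdm,xnce] add [ckcr,duujd] -> 9 lines: nqmc jthgw gyi wfqop ckcr duujd zqdyy ikq oukvp

Answer: nqmc
jthgw
gyi
wfqop
ckcr
duujd
zqdyy
ikq
oukvp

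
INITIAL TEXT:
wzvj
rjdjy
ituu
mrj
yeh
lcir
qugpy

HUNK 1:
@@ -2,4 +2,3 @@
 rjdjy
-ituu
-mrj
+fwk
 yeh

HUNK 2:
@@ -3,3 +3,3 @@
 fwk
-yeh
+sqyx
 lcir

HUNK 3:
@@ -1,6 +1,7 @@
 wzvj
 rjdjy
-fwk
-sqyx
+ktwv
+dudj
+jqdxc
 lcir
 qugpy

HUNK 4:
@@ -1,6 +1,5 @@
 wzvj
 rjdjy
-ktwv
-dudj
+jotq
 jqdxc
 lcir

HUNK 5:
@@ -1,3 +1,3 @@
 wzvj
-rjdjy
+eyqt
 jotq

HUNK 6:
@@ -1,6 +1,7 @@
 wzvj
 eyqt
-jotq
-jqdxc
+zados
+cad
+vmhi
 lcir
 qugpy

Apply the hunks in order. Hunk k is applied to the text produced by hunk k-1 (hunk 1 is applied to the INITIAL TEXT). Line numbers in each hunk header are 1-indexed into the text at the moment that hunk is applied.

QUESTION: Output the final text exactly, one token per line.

Answer: wzvj
eyqt
zados
cad
vmhi
lcir
qugpy

Derivation:
Hunk 1: at line 2 remove [ituu,mrj] add [fwk] -> 6 lines: wzvj rjdjy fwk yeh lcir qugpy
Hunk 2: at line 3 remove [yeh] add [sqyx] -> 6 lines: wzvj rjdjy fwk sqyx lcir qugpy
Hunk 3: at line 1 remove [fwk,sqyx] add [ktwv,dudj,jqdxc] -> 7 lines: wzvj rjdjy ktwv dudj jqdxc lcir qugpy
Hunk 4: at line 1 remove [ktwv,dudj] add [jotq] -> 6 lines: wzvj rjdjy jotq jqdxc lcir qugpy
Hunk 5: at line 1 remove [rjdjy] add [eyqt] -> 6 lines: wzvj eyqt jotq jqdxc lcir qugpy
Hunk 6: at line 1 remove [jotq,jqdxc] add [zados,cad,vmhi] -> 7 lines: wzvj eyqt zados cad vmhi lcir qugpy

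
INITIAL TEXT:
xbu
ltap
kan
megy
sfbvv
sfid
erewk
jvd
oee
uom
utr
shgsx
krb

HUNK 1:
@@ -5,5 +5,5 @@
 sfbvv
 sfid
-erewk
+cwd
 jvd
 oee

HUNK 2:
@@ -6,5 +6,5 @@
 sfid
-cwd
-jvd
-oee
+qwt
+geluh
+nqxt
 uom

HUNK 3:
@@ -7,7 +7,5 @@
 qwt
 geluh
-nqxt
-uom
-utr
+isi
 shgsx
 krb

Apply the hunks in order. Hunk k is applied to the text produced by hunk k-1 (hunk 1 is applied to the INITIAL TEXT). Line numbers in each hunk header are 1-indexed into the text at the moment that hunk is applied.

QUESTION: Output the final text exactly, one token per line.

Hunk 1: at line 5 remove [erewk] add [cwd] -> 13 lines: xbu ltap kan megy sfbvv sfid cwd jvd oee uom utr shgsx krb
Hunk 2: at line 6 remove [cwd,jvd,oee] add [qwt,geluh,nqxt] -> 13 lines: xbu ltap kan megy sfbvv sfid qwt geluh nqxt uom utr shgsx krb
Hunk 3: at line 7 remove [nqxt,uom,utr] add [isi] -> 11 lines: xbu ltap kan megy sfbvv sfid qwt geluh isi shgsx krb

Answer: xbu
ltap
kan
megy
sfbvv
sfid
qwt
geluh
isi
shgsx
krb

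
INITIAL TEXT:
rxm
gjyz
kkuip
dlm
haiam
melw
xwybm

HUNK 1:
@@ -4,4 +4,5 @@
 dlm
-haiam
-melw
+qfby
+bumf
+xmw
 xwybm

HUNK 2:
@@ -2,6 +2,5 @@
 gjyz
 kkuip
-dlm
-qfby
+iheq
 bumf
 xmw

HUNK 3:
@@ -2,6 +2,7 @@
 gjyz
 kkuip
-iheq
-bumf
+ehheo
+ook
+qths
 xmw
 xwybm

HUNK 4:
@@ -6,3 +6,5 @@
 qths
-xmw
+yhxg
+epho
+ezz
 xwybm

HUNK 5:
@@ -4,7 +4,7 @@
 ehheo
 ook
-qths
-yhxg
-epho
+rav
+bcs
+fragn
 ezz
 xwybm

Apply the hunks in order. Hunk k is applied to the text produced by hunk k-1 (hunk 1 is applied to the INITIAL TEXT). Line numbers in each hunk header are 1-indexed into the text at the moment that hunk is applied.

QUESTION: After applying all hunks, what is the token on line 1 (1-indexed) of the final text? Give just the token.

Hunk 1: at line 4 remove [haiam,melw] add [qfby,bumf,xmw] -> 8 lines: rxm gjyz kkuip dlm qfby bumf xmw xwybm
Hunk 2: at line 2 remove [dlm,qfby] add [iheq] -> 7 lines: rxm gjyz kkuip iheq bumf xmw xwybm
Hunk 3: at line 2 remove [iheq,bumf] add [ehheo,ook,qths] -> 8 lines: rxm gjyz kkuip ehheo ook qths xmw xwybm
Hunk 4: at line 6 remove [xmw] add [yhxg,epho,ezz] -> 10 lines: rxm gjyz kkuip ehheo ook qths yhxg epho ezz xwybm
Hunk 5: at line 4 remove [qths,yhxg,epho] add [rav,bcs,fragn] -> 10 lines: rxm gjyz kkuip ehheo ook rav bcs fragn ezz xwybm
Final line 1: rxm

Answer: rxm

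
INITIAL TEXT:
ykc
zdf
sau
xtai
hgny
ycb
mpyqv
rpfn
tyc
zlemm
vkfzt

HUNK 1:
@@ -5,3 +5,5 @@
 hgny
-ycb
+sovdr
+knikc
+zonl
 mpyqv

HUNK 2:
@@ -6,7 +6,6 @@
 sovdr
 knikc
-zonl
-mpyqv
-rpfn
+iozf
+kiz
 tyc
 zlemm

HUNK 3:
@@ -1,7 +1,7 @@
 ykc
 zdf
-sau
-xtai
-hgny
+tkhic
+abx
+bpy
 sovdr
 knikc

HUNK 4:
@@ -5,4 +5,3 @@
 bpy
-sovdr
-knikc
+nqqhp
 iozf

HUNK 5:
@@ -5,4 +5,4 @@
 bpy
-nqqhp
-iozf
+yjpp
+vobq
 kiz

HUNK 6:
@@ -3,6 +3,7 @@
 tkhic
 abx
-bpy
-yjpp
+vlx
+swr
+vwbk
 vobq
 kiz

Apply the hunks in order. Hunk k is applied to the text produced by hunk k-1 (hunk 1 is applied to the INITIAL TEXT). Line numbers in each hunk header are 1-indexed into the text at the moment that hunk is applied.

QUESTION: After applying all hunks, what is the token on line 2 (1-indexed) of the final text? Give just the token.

Hunk 1: at line 5 remove [ycb] add [sovdr,knikc,zonl] -> 13 lines: ykc zdf sau xtai hgny sovdr knikc zonl mpyqv rpfn tyc zlemm vkfzt
Hunk 2: at line 6 remove [zonl,mpyqv,rpfn] add [iozf,kiz] -> 12 lines: ykc zdf sau xtai hgny sovdr knikc iozf kiz tyc zlemm vkfzt
Hunk 3: at line 1 remove [sau,xtai,hgny] add [tkhic,abx,bpy] -> 12 lines: ykc zdf tkhic abx bpy sovdr knikc iozf kiz tyc zlemm vkfzt
Hunk 4: at line 5 remove [sovdr,knikc] add [nqqhp] -> 11 lines: ykc zdf tkhic abx bpy nqqhp iozf kiz tyc zlemm vkfzt
Hunk 5: at line 5 remove [nqqhp,iozf] add [yjpp,vobq] -> 11 lines: ykc zdf tkhic abx bpy yjpp vobq kiz tyc zlemm vkfzt
Hunk 6: at line 3 remove [bpy,yjpp] add [vlx,swr,vwbk] -> 12 lines: ykc zdf tkhic abx vlx swr vwbk vobq kiz tyc zlemm vkfzt
Final line 2: zdf

Answer: zdf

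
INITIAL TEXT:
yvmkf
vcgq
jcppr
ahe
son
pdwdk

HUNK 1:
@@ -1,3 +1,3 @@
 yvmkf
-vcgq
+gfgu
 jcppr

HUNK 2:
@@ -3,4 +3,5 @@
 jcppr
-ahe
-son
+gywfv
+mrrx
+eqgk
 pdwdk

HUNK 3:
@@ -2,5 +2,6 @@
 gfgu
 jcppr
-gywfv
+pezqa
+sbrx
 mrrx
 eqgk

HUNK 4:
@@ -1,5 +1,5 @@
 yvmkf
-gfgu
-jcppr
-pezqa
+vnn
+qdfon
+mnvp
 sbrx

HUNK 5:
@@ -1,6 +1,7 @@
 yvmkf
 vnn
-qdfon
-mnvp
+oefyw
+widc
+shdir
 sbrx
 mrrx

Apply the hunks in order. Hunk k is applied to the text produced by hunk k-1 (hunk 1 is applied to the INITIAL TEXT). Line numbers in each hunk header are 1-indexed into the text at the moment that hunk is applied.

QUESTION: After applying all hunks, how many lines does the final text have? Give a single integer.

Hunk 1: at line 1 remove [vcgq] add [gfgu] -> 6 lines: yvmkf gfgu jcppr ahe son pdwdk
Hunk 2: at line 3 remove [ahe,son] add [gywfv,mrrx,eqgk] -> 7 lines: yvmkf gfgu jcppr gywfv mrrx eqgk pdwdk
Hunk 3: at line 2 remove [gywfv] add [pezqa,sbrx] -> 8 lines: yvmkf gfgu jcppr pezqa sbrx mrrx eqgk pdwdk
Hunk 4: at line 1 remove [gfgu,jcppr,pezqa] add [vnn,qdfon,mnvp] -> 8 lines: yvmkf vnn qdfon mnvp sbrx mrrx eqgk pdwdk
Hunk 5: at line 1 remove [qdfon,mnvp] add [oefyw,widc,shdir] -> 9 lines: yvmkf vnn oefyw widc shdir sbrx mrrx eqgk pdwdk
Final line count: 9

Answer: 9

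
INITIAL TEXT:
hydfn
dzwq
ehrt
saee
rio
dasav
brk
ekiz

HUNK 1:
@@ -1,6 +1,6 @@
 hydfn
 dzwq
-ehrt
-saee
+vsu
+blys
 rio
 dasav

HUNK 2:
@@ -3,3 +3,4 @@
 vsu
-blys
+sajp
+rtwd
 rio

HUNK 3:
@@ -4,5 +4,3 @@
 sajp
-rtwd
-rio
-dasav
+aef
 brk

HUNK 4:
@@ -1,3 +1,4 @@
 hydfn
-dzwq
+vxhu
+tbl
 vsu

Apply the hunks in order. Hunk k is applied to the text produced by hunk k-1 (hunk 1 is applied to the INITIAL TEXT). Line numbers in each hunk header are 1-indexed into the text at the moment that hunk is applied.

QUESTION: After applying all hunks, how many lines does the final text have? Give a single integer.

Answer: 8

Derivation:
Hunk 1: at line 1 remove [ehrt,saee] add [vsu,blys] -> 8 lines: hydfn dzwq vsu blys rio dasav brk ekiz
Hunk 2: at line 3 remove [blys] add [sajp,rtwd] -> 9 lines: hydfn dzwq vsu sajp rtwd rio dasav brk ekiz
Hunk 3: at line 4 remove [rtwd,rio,dasav] add [aef] -> 7 lines: hydfn dzwq vsu sajp aef brk ekiz
Hunk 4: at line 1 remove [dzwq] add [vxhu,tbl] -> 8 lines: hydfn vxhu tbl vsu sajp aef brk ekiz
Final line count: 8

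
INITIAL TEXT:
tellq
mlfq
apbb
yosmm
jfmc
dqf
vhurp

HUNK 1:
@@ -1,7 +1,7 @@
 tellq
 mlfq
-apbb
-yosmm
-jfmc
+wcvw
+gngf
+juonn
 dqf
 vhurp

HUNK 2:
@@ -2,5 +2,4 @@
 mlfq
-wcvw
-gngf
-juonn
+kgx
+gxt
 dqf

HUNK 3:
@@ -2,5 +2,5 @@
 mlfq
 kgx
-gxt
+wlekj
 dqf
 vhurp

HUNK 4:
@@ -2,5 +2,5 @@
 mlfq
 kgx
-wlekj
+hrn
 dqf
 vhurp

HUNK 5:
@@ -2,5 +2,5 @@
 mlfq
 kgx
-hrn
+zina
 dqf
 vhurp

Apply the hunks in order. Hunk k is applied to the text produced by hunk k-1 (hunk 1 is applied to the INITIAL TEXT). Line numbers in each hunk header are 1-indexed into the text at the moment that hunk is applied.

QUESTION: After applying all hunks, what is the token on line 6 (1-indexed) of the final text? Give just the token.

Hunk 1: at line 1 remove [apbb,yosmm,jfmc] add [wcvw,gngf,juonn] -> 7 lines: tellq mlfq wcvw gngf juonn dqf vhurp
Hunk 2: at line 2 remove [wcvw,gngf,juonn] add [kgx,gxt] -> 6 lines: tellq mlfq kgx gxt dqf vhurp
Hunk 3: at line 2 remove [gxt] add [wlekj] -> 6 lines: tellq mlfq kgx wlekj dqf vhurp
Hunk 4: at line 2 remove [wlekj] add [hrn] -> 6 lines: tellq mlfq kgx hrn dqf vhurp
Hunk 5: at line 2 remove [hrn] add [zina] -> 6 lines: tellq mlfq kgx zina dqf vhurp
Final line 6: vhurp

Answer: vhurp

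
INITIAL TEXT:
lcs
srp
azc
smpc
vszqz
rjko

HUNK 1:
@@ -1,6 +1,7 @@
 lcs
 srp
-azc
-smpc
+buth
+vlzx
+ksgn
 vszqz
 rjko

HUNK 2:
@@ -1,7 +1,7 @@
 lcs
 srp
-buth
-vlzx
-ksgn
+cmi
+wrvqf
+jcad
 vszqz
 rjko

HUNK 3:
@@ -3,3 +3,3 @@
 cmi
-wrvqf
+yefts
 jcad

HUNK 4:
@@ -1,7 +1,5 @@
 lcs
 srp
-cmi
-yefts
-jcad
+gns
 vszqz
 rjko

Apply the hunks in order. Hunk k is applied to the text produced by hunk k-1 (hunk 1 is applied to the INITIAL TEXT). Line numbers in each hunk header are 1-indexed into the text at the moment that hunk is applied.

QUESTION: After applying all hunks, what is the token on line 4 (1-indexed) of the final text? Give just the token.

Answer: vszqz

Derivation:
Hunk 1: at line 1 remove [azc,smpc] add [buth,vlzx,ksgn] -> 7 lines: lcs srp buth vlzx ksgn vszqz rjko
Hunk 2: at line 1 remove [buth,vlzx,ksgn] add [cmi,wrvqf,jcad] -> 7 lines: lcs srp cmi wrvqf jcad vszqz rjko
Hunk 3: at line 3 remove [wrvqf] add [yefts] -> 7 lines: lcs srp cmi yefts jcad vszqz rjko
Hunk 4: at line 1 remove [cmi,yefts,jcad] add [gns] -> 5 lines: lcs srp gns vszqz rjko
Final line 4: vszqz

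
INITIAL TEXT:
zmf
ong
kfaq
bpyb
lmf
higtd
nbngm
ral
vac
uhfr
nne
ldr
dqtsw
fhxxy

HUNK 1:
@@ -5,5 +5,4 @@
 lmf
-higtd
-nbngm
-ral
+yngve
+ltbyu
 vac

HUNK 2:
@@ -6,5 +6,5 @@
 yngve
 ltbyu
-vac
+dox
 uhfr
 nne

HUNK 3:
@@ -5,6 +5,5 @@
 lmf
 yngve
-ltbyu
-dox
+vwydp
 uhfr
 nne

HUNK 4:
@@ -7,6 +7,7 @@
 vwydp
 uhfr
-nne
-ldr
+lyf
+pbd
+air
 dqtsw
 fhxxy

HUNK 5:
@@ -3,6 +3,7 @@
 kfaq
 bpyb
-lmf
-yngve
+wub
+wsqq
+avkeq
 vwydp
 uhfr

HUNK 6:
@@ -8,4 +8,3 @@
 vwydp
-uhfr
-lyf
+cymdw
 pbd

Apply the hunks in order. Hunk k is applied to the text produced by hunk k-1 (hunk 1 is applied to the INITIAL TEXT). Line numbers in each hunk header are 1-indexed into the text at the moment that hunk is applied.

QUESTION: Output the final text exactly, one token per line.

Hunk 1: at line 5 remove [higtd,nbngm,ral] add [yngve,ltbyu] -> 13 lines: zmf ong kfaq bpyb lmf yngve ltbyu vac uhfr nne ldr dqtsw fhxxy
Hunk 2: at line 6 remove [vac] add [dox] -> 13 lines: zmf ong kfaq bpyb lmf yngve ltbyu dox uhfr nne ldr dqtsw fhxxy
Hunk 3: at line 5 remove [ltbyu,dox] add [vwydp] -> 12 lines: zmf ong kfaq bpyb lmf yngve vwydp uhfr nne ldr dqtsw fhxxy
Hunk 4: at line 7 remove [nne,ldr] add [lyf,pbd,air] -> 13 lines: zmf ong kfaq bpyb lmf yngve vwydp uhfr lyf pbd air dqtsw fhxxy
Hunk 5: at line 3 remove [lmf,yngve] add [wub,wsqq,avkeq] -> 14 lines: zmf ong kfaq bpyb wub wsqq avkeq vwydp uhfr lyf pbd air dqtsw fhxxy
Hunk 6: at line 8 remove [uhfr,lyf] add [cymdw] -> 13 lines: zmf ong kfaq bpyb wub wsqq avkeq vwydp cymdw pbd air dqtsw fhxxy

Answer: zmf
ong
kfaq
bpyb
wub
wsqq
avkeq
vwydp
cymdw
pbd
air
dqtsw
fhxxy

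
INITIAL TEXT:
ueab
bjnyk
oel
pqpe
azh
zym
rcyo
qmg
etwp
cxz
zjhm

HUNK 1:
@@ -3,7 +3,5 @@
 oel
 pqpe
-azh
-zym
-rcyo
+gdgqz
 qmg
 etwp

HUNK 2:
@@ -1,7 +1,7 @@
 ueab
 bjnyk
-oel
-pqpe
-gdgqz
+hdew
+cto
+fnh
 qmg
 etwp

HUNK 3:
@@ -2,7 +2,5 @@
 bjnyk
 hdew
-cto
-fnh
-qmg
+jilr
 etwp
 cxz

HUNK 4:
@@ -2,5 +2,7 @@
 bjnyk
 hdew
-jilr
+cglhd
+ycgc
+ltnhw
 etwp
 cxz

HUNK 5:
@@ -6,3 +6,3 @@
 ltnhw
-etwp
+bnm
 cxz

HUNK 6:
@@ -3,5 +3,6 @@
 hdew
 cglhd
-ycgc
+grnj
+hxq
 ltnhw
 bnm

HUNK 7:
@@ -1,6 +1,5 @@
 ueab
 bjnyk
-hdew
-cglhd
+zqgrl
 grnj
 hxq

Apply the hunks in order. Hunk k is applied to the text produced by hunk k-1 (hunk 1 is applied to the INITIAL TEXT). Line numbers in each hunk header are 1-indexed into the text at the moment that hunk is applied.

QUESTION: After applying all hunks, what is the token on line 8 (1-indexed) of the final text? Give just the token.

Answer: cxz

Derivation:
Hunk 1: at line 3 remove [azh,zym,rcyo] add [gdgqz] -> 9 lines: ueab bjnyk oel pqpe gdgqz qmg etwp cxz zjhm
Hunk 2: at line 1 remove [oel,pqpe,gdgqz] add [hdew,cto,fnh] -> 9 lines: ueab bjnyk hdew cto fnh qmg etwp cxz zjhm
Hunk 3: at line 2 remove [cto,fnh,qmg] add [jilr] -> 7 lines: ueab bjnyk hdew jilr etwp cxz zjhm
Hunk 4: at line 2 remove [jilr] add [cglhd,ycgc,ltnhw] -> 9 lines: ueab bjnyk hdew cglhd ycgc ltnhw etwp cxz zjhm
Hunk 5: at line 6 remove [etwp] add [bnm] -> 9 lines: ueab bjnyk hdew cglhd ycgc ltnhw bnm cxz zjhm
Hunk 6: at line 3 remove [ycgc] add [grnj,hxq] -> 10 lines: ueab bjnyk hdew cglhd grnj hxq ltnhw bnm cxz zjhm
Hunk 7: at line 1 remove [hdew,cglhd] add [zqgrl] -> 9 lines: ueab bjnyk zqgrl grnj hxq ltnhw bnm cxz zjhm
Final line 8: cxz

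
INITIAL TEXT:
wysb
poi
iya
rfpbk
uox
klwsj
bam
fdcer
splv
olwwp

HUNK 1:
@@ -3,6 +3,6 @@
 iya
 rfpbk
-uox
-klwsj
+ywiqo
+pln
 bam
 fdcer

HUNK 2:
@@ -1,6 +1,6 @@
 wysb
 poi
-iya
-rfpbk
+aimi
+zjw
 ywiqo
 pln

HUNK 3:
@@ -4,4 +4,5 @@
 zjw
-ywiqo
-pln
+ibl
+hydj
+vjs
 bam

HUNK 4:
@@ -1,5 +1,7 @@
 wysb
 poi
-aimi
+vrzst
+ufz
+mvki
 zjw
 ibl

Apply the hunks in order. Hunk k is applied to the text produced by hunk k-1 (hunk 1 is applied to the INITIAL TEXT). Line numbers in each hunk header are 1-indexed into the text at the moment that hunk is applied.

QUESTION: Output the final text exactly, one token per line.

Answer: wysb
poi
vrzst
ufz
mvki
zjw
ibl
hydj
vjs
bam
fdcer
splv
olwwp

Derivation:
Hunk 1: at line 3 remove [uox,klwsj] add [ywiqo,pln] -> 10 lines: wysb poi iya rfpbk ywiqo pln bam fdcer splv olwwp
Hunk 2: at line 1 remove [iya,rfpbk] add [aimi,zjw] -> 10 lines: wysb poi aimi zjw ywiqo pln bam fdcer splv olwwp
Hunk 3: at line 4 remove [ywiqo,pln] add [ibl,hydj,vjs] -> 11 lines: wysb poi aimi zjw ibl hydj vjs bam fdcer splv olwwp
Hunk 4: at line 1 remove [aimi] add [vrzst,ufz,mvki] -> 13 lines: wysb poi vrzst ufz mvki zjw ibl hydj vjs bam fdcer splv olwwp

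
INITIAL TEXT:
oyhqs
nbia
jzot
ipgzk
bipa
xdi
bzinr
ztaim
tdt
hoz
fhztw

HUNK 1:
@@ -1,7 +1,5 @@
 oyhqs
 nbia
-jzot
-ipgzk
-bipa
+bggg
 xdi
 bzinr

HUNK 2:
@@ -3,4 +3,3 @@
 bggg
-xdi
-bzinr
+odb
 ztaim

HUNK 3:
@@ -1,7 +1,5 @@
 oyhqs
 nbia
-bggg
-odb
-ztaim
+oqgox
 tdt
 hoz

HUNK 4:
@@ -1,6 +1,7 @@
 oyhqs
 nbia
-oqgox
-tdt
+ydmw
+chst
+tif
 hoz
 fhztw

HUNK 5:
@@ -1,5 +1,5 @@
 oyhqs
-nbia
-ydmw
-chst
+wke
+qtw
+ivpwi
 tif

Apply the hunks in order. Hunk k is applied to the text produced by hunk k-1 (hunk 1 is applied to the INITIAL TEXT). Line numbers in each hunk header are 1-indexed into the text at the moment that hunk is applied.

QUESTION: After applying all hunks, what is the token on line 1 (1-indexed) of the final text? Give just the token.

Answer: oyhqs

Derivation:
Hunk 1: at line 1 remove [jzot,ipgzk,bipa] add [bggg] -> 9 lines: oyhqs nbia bggg xdi bzinr ztaim tdt hoz fhztw
Hunk 2: at line 3 remove [xdi,bzinr] add [odb] -> 8 lines: oyhqs nbia bggg odb ztaim tdt hoz fhztw
Hunk 3: at line 1 remove [bggg,odb,ztaim] add [oqgox] -> 6 lines: oyhqs nbia oqgox tdt hoz fhztw
Hunk 4: at line 1 remove [oqgox,tdt] add [ydmw,chst,tif] -> 7 lines: oyhqs nbia ydmw chst tif hoz fhztw
Hunk 5: at line 1 remove [nbia,ydmw,chst] add [wke,qtw,ivpwi] -> 7 lines: oyhqs wke qtw ivpwi tif hoz fhztw
Final line 1: oyhqs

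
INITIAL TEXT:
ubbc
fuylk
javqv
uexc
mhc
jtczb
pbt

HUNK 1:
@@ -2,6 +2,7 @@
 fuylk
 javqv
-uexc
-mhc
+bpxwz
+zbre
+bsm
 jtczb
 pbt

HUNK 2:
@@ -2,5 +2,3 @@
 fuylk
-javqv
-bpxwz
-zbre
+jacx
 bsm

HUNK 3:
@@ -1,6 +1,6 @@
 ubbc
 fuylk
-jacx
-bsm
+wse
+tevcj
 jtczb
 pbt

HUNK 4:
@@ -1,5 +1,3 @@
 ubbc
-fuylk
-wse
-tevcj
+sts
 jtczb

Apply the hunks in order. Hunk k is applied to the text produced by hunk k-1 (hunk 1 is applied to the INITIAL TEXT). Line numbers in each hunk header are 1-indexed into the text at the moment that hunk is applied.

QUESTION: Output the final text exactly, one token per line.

Hunk 1: at line 2 remove [uexc,mhc] add [bpxwz,zbre,bsm] -> 8 lines: ubbc fuylk javqv bpxwz zbre bsm jtczb pbt
Hunk 2: at line 2 remove [javqv,bpxwz,zbre] add [jacx] -> 6 lines: ubbc fuylk jacx bsm jtczb pbt
Hunk 3: at line 1 remove [jacx,bsm] add [wse,tevcj] -> 6 lines: ubbc fuylk wse tevcj jtczb pbt
Hunk 4: at line 1 remove [fuylk,wse,tevcj] add [sts] -> 4 lines: ubbc sts jtczb pbt

Answer: ubbc
sts
jtczb
pbt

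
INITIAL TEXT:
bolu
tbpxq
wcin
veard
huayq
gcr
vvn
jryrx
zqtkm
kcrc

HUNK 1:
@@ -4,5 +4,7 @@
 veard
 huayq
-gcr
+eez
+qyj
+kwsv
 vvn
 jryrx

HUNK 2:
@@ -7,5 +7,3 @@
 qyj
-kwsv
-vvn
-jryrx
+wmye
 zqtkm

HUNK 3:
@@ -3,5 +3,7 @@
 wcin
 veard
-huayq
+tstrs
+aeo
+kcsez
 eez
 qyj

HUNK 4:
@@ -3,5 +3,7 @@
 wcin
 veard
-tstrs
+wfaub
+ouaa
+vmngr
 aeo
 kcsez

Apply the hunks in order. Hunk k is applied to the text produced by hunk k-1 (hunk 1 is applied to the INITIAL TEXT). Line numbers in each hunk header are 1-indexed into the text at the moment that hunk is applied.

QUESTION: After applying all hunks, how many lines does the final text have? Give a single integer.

Answer: 14

Derivation:
Hunk 1: at line 4 remove [gcr] add [eez,qyj,kwsv] -> 12 lines: bolu tbpxq wcin veard huayq eez qyj kwsv vvn jryrx zqtkm kcrc
Hunk 2: at line 7 remove [kwsv,vvn,jryrx] add [wmye] -> 10 lines: bolu tbpxq wcin veard huayq eez qyj wmye zqtkm kcrc
Hunk 3: at line 3 remove [huayq] add [tstrs,aeo,kcsez] -> 12 lines: bolu tbpxq wcin veard tstrs aeo kcsez eez qyj wmye zqtkm kcrc
Hunk 4: at line 3 remove [tstrs] add [wfaub,ouaa,vmngr] -> 14 lines: bolu tbpxq wcin veard wfaub ouaa vmngr aeo kcsez eez qyj wmye zqtkm kcrc
Final line count: 14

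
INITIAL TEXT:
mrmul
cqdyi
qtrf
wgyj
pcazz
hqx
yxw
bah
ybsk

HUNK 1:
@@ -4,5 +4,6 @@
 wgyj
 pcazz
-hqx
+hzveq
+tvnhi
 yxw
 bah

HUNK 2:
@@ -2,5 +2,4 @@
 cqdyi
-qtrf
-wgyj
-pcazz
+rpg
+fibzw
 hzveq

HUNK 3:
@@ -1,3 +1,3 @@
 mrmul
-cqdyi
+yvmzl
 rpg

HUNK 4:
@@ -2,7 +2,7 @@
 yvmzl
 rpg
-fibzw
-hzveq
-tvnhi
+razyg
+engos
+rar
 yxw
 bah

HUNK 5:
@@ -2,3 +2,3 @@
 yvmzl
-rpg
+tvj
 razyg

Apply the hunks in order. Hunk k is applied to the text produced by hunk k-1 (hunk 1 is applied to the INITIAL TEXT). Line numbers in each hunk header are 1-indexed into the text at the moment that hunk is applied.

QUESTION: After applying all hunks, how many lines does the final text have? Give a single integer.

Answer: 9

Derivation:
Hunk 1: at line 4 remove [hqx] add [hzveq,tvnhi] -> 10 lines: mrmul cqdyi qtrf wgyj pcazz hzveq tvnhi yxw bah ybsk
Hunk 2: at line 2 remove [qtrf,wgyj,pcazz] add [rpg,fibzw] -> 9 lines: mrmul cqdyi rpg fibzw hzveq tvnhi yxw bah ybsk
Hunk 3: at line 1 remove [cqdyi] add [yvmzl] -> 9 lines: mrmul yvmzl rpg fibzw hzveq tvnhi yxw bah ybsk
Hunk 4: at line 2 remove [fibzw,hzveq,tvnhi] add [razyg,engos,rar] -> 9 lines: mrmul yvmzl rpg razyg engos rar yxw bah ybsk
Hunk 5: at line 2 remove [rpg] add [tvj] -> 9 lines: mrmul yvmzl tvj razyg engos rar yxw bah ybsk
Final line count: 9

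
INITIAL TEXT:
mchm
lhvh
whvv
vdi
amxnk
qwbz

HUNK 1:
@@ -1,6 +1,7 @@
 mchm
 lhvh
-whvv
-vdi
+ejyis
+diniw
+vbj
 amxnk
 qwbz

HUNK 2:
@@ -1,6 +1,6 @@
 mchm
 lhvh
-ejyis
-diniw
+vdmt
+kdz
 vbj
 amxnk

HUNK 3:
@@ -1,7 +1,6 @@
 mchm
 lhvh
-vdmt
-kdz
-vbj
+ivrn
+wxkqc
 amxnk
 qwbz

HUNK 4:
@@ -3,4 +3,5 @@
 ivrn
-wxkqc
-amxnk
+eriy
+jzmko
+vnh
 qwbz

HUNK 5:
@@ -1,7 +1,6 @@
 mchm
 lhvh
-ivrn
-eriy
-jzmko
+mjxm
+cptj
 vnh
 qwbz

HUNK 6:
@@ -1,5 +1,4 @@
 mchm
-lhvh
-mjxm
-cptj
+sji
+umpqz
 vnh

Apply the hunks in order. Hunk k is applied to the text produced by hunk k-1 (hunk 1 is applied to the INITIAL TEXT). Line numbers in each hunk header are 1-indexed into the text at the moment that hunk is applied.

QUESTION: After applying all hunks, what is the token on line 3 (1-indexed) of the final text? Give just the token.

Hunk 1: at line 1 remove [whvv,vdi] add [ejyis,diniw,vbj] -> 7 lines: mchm lhvh ejyis diniw vbj amxnk qwbz
Hunk 2: at line 1 remove [ejyis,diniw] add [vdmt,kdz] -> 7 lines: mchm lhvh vdmt kdz vbj amxnk qwbz
Hunk 3: at line 1 remove [vdmt,kdz,vbj] add [ivrn,wxkqc] -> 6 lines: mchm lhvh ivrn wxkqc amxnk qwbz
Hunk 4: at line 3 remove [wxkqc,amxnk] add [eriy,jzmko,vnh] -> 7 lines: mchm lhvh ivrn eriy jzmko vnh qwbz
Hunk 5: at line 1 remove [ivrn,eriy,jzmko] add [mjxm,cptj] -> 6 lines: mchm lhvh mjxm cptj vnh qwbz
Hunk 6: at line 1 remove [lhvh,mjxm,cptj] add [sji,umpqz] -> 5 lines: mchm sji umpqz vnh qwbz
Final line 3: umpqz

Answer: umpqz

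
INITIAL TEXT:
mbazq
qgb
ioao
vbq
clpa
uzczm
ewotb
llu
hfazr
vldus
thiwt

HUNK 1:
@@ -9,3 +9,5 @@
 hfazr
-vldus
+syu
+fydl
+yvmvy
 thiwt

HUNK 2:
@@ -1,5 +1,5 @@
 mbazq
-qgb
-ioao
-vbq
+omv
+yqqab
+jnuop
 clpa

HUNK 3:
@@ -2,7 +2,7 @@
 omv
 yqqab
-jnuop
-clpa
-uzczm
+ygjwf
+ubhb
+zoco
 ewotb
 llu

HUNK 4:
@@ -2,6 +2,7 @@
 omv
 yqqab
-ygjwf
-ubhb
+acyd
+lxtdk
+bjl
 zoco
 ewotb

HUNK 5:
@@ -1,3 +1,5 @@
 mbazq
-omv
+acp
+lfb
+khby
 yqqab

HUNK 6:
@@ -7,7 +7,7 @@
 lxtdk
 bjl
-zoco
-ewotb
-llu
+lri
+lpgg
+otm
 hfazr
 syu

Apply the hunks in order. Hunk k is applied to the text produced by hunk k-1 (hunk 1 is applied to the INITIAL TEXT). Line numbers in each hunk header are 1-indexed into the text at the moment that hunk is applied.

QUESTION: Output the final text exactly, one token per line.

Answer: mbazq
acp
lfb
khby
yqqab
acyd
lxtdk
bjl
lri
lpgg
otm
hfazr
syu
fydl
yvmvy
thiwt

Derivation:
Hunk 1: at line 9 remove [vldus] add [syu,fydl,yvmvy] -> 13 lines: mbazq qgb ioao vbq clpa uzczm ewotb llu hfazr syu fydl yvmvy thiwt
Hunk 2: at line 1 remove [qgb,ioao,vbq] add [omv,yqqab,jnuop] -> 13 lines: mbazq omv yqqab jnuop clpa uzczm ewotb llu hfazr syu fydl yvmvy thiwt
Hunk 3: at line 2 remove [jnuop,clpa,uzczm] add [ygjwf,ubhb,zoco] -> 13 lines: mbazq omv yqqab ygjwf ubhb zoco ewotb llu hfazr syu fydl yvmvy thiwt
Hunk 4: at line 2 remove [ygjwf,ubhb] add [acyd,lxtdk,bjl] -> 14 lines: mbazq omv yqqab acyd lxtdk bjl zoco ewotb llu hfazr syu fydl yvmvy thiwt
Hunk 5: at line 1 remove [omv] add [acp,lfb,khby] -> 16 lines: mbazq acp lfb khby yqqab acyd lxtdk bjl zoco ewotb llu hfazr syu fydl yvmvy thiwt
Hunk 6: at line 7 remove [zoco,ewotb,llu] add [lri,lpgg,otm] -> 16 lines: mbazq acp lfb khby yqqab acyd lxtdk bjl lri lpgg otm hfazr syu fydl yvmvy thiwt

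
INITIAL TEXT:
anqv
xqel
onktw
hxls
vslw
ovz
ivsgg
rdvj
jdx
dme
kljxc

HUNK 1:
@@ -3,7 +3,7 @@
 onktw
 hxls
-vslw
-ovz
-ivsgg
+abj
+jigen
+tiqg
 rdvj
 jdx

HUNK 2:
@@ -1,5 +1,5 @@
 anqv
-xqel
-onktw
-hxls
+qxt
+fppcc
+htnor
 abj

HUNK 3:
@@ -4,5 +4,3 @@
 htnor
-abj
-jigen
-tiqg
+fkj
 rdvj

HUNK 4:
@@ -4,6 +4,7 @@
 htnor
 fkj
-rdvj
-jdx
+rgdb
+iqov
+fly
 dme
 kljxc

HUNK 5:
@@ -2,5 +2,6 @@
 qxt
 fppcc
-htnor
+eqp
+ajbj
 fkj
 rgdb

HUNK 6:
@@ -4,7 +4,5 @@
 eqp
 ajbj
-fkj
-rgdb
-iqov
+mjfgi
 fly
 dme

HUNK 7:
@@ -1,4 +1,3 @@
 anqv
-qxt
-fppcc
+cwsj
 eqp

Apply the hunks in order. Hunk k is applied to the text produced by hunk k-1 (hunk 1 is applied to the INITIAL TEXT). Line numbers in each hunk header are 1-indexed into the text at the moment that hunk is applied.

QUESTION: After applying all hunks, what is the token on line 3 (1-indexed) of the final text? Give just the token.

Hunk 1: at line 3 remove [vslw,ovz,ivsgg] add [abj,jigen,tiqg] -> 11 lines: anqv xqel onktw hxls abj jigen tiqg rdvj jdx dme kljxc
Hunk 2: at line 1 remove [xqel,onktw,hxls] add [qxt,fppcc,htnor] -> 11 lines: anqv qxt fppcc htnor abj jigen tiqg rdvj jdx dme kljxc
Hunk 3: at line 4 remove [abj,jigen,tiqg] add [fkj] -> 9 lines: anqv qxt fppcc htnor fkj rdvj jdx dme kljxc
Hunk 4: at line 4 remove [rdvj,jdx] add [rgdb,iqov,fly] -> 10 lines: anqv qxt fppcc htnor fkj rgdb iqov fly dme kljxc
Hunk 5: at line 2 remove [htnor] add [eqp,ajbj] -> 11 lines: anqv qxt fppcc eqp ajbj fkj rgdb iqov fly dme kljxc
Hunk 6: at line 4 remove [fkj,rgdb,iqov] add [mjfgi] -> 9 lines: anqv qxt fppcc eqp ajbj mjfgi fly dme kljxc
Hunk 7: at line 1 remove [qxt,fppcc] add [cwsj] -> 8 lines: anqv cwsj eqp ajbj mjfgi fly dme kljxc
Final line 3: eqp

Answer: eqp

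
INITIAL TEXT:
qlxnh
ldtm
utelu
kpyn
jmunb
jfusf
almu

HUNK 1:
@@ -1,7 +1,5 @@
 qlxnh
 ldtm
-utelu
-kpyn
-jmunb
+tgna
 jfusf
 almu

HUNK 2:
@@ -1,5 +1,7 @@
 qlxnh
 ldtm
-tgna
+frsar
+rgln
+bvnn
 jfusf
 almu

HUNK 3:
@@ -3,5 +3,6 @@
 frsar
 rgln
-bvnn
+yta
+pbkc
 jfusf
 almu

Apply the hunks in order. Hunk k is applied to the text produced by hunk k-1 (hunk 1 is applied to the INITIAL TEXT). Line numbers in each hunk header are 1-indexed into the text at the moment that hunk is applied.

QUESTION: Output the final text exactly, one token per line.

Answer: qlxnh
ldtm
frsar
rgln
yta
pbkc
jfusf
almu

Derivation:
Hunk 1: at line 1 remove [utelu,kpyn,jmunb] add [tgna] -> 5 lines: qlxnh ldtm tgna jfusf almu
Hunk 2: at line 1 remove [tgna] add [frsar,rgln,bvnn] -> 7 lines: qlxnh ldtm frsar rgln bvnn jfusf almu
Hunk 3: at line 3 remove [bvnn] add [yta,pbkc] -> 8 lines: qlxnh ldtm frsar rgln yta pbkc jfusf almu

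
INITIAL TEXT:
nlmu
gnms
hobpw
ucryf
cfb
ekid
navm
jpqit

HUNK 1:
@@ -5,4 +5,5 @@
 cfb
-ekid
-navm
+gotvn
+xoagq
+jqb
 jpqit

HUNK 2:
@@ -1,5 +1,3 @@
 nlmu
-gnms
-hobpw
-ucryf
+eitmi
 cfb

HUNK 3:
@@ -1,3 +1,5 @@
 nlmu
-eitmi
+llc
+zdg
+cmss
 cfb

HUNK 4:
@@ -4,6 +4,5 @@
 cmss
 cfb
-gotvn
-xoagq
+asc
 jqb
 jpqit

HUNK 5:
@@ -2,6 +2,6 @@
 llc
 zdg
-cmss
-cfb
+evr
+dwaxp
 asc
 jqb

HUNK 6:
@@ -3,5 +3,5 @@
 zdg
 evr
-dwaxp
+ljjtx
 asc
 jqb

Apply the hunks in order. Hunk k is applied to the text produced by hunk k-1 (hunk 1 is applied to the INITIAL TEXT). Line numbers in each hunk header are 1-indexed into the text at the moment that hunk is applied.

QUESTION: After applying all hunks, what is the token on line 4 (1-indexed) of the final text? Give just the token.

Answer: evr

Derivation:
Hunk 1: at line 5 remove [ekid,navm] add [gotvn,xoagq,jqb] -> 9 lines: nlmu gnms hobpw ucryf cfb gotvn xoagq jqb jpqit
Hunk 2: at line 1 remove [gnms,hobpw,ucryf] add [eitmi] -> 7 lines: nlmu eitmi cfb gotvn xoagq jqb jpqit
Hunk 3: at line 1 remove [eitmi] add [llc,zdg,cmss] -> 9 lines: nlmu llc zdg cmss cfb gotvn xoagq jqb jpqit
Hunk 4: at line 4 remove [gotvn,xoagq] add [asc] -> 8 lines: nlmu llc zdg cmss cfb asc jqb jpqit
Hunk 5: at line 2 remove [cmss,cfb] add [evr,dwaxp] -> 8 lines: nlmu llc zdg evr dwaxp asc jqb jpqit
Hunk 6: at line 3 remove [dwaxp] add [ljjtx] -> 8 lines: nlmu llc zdg evr ljjtx asc jqb jpqit
Final line 4: evr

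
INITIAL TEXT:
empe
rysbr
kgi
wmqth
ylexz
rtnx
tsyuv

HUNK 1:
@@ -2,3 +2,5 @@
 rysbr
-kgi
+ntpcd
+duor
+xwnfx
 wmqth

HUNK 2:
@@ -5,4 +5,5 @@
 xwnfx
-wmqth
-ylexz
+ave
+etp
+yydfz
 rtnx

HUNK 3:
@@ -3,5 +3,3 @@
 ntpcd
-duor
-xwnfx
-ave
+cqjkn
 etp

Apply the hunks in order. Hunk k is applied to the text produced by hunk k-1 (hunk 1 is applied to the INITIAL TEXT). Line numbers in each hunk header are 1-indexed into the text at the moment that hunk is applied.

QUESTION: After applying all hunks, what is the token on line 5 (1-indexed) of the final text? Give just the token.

Hunk 1: at line 2 remove [kgi] add [ntpcd,duor,xwnfx] -> 9 lines: empe rysbr ntpcd duor xwnfx wmqth ylexz rtnx tsyuv
Hunk 2: at line 5 remove [wmqth,ylexz] add [ave,etp,yydfz] -> 10 lines: empe rysbr ntpcd duor xwnfx ave etp yydfz rtnx tsyuv
Hunk 3: at line 3 remove [duor,xwnfx,ave] add [cqjkn] -> 8 lines: empe rysbr ntpcd cqjkn etp yydfz rtnx tsyuv
Final line 5: etp

Answer: etp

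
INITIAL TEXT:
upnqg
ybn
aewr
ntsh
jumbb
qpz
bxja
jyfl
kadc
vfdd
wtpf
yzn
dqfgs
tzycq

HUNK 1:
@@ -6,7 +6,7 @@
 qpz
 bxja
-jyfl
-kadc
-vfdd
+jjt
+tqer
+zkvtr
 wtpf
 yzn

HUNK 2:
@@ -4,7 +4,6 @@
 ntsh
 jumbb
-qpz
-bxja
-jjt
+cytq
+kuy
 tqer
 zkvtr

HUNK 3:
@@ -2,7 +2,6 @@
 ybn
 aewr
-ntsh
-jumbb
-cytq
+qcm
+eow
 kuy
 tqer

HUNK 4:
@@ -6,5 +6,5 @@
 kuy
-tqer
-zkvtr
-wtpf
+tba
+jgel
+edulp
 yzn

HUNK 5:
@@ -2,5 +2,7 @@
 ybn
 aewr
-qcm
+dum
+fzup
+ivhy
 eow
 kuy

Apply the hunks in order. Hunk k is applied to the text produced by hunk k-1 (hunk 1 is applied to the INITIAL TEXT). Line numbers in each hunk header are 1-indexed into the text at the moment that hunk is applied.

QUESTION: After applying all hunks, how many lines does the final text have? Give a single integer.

Hunk 1: at line 6 remove [jyfl,kadc,vfdd] add [jjt,tqer,zkvtr] -> 14 lines: upnqg ybn aewr ntsh jumbb qpz bxja jjt tqer zkvtr wtpf yzn dqfgs tzycq
Hunk 2: at line 4 remove [qpz,bxja,jjt] add [cytq,kuy] -> 13 lines: upnqg ybn aewr ntsh jumbb cytq kuy tqer zkvtr wtpf yzn dqfgs tzycq
Hunk 3: at line 2 remove [ntsh,jumbb,cytq] add [qcm,eow] -> 12 lines: upnqg ybn aewr qcm eow kuy tqer zkvtr wtpf yzn dqfgs tzycq
Hunk 4: at line 6 remove [tqer,zkvtr,wtpf] add [tba,jgel,edulp] -> 12 lines: upnqg ybn aewr qcm eow kuy tba jgel edulp yzn dqfgs tzycq
Hunk 5: at line 2 remove [qcm] add [dum,fzup,ivhy] -> 14 lines: upnqg ybn aewr dum fzup ivhy eow kuy tba jgel edulp yzn dqfgs tzycq
Final line count: 14

Answer: 14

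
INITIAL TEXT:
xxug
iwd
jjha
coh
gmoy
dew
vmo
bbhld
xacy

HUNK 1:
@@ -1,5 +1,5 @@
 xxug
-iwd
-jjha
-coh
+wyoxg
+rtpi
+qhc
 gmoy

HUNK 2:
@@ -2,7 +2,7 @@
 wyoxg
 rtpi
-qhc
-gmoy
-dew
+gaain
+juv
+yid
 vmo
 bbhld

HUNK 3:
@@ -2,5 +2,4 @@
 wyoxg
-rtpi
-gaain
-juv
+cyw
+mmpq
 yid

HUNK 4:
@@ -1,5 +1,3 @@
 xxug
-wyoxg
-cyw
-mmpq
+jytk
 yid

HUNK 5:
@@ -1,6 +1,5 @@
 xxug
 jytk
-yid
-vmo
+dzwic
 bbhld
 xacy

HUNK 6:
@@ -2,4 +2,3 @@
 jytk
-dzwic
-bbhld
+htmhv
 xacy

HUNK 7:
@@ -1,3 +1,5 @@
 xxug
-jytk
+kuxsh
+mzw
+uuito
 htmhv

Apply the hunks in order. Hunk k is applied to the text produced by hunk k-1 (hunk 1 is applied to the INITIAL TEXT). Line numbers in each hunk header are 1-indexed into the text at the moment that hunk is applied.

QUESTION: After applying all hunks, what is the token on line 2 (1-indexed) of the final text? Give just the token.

Answer: kuxsh

Derivation:
Hunk 1: at line 1 remove [iwd,jjha,coh] add [wyoxg,rtpi,qhc] -> 9 lines: xxug wyoxg rtpi qhc gmoy dew vmo bbhld xacy
Hunk 2: at line 2 remove [qhc,gmoy,dew] add [gaain,juv,yid] -> 9 lines: xxug wyoxg rtpi gaain juv yid vmo bbhld xacy
Hunk 3: at line 2 remove [rtpi,gaain,juv] add [cyw,mmpq] -> 8 lines: xxug wyoxg cyw mmpq yid vmo bbhld xacy
Hunk 4: at line 1 remove [wyoxg,cyw,mmpq] add [jytk] -> 6 lines: xxug jytk yid vmo bbhld xacy
Hunk 5: at line 1 remove [yid,vmo] add [dzwic] -> 5 lines: xxug jytk dzwic bbhld xacy
Hunk 6: at line 2 remove [dzwic,bbhld] add [htmhv] -> 4 lines: xxug jytk htmhv xacy
Hunk 7: at line 1 remove [jytk] add [kuxsh,mzw,uuito] -> 6 lines: xxug kuxsh mzw uuito htmhv xacy
Final line 2: kuxsh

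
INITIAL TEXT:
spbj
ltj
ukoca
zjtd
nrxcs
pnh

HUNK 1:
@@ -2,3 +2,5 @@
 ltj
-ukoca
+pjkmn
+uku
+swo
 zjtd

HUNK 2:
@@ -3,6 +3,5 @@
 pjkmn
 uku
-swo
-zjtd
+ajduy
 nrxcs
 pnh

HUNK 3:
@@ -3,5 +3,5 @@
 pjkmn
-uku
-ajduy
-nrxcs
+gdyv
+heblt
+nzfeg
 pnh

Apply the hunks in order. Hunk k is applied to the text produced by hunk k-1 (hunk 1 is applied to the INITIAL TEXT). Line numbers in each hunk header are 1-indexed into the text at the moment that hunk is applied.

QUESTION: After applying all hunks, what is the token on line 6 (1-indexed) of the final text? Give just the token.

Hunk 1: at line 2 remove [ukoca] add [pjkmn,uku,swo] -> 8 lines: spbj ltj pjkmn uku swo zjtd nrxcs pnh
Hunk 2: at line 3 remove [swo,zjtd] add [ajduy] -> 7 lines: spbj ltj pjkmn uku ajduy nrxcs pnh
Hunk 3: at line 3 remove [uku,ajduy,nrxcs] add [gdyv,heblt,nzfeg] -> 7 lines: spbj ltj pjkmn gdyv heblt nzfeg pnh
Final line 6: nzfeg

Answer: nzfeg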